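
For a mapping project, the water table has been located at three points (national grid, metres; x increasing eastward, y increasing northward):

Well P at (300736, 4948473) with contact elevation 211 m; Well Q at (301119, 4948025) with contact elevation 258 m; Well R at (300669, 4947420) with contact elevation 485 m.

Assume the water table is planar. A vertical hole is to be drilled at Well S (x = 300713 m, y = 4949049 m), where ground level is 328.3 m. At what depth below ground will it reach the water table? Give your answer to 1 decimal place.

257.1 m

Two edge vectors: Well P→Well Q = (383, -448, 47), Well P→Well R = (-67, -1053, 274).
Normal n = (Well P→Well Q) × (Well P→Well R) = (-73261, -108091, -433315).
So ∂z/∂x = −n_x/n_z = −0.169070999 and ∂z/∂y = −n_y/n_z = −0.249451323.
Intercept c from Well P: 211 + 50845.74 + 1234403.14 = 1285459.87.
At (300713, 4949049): z_contact = −50841.85 − 1234546.82 + 1285459.87 = 71.20 m.
Depth below ground = 328.3 − 71.20 = 257.1 m.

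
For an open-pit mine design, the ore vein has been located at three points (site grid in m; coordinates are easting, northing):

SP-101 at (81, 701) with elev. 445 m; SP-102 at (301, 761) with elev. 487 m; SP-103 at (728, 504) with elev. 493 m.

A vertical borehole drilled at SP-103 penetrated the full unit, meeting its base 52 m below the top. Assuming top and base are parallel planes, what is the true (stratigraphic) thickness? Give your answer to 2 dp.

50.52 m

Two edge vectors: SP-101→SP-102 = (220, 60, 42), SP-101→SP-103 = (647, -197, 48).
Normal n = (SP-101→SP-102) × (SP-101→SP-103) = (11154, 16614, -82160).
So ∂z/∂easting = −n_x/n_z = 0.13576 and ∂z/∂northing = −n_y/n_z = 0.20222.
|∇z| = √(a²+b²) = 0.24356, so dip δ = arctan(0.24356) = 13.69°.
True thickness = vertical thickness × cos δ = 52 × cos 13.69° = 50.52 m.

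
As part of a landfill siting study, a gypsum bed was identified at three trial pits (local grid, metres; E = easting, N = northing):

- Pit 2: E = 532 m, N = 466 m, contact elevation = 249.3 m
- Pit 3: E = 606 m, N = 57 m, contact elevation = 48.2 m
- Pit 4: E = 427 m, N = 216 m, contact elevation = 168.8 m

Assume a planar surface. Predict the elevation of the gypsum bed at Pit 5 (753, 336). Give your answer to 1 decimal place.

Two edge vectors: Pit 2→Pit 3 = (74, -409, -201.1), Pit 2→Pit 4 = (-105, -250, -80.5).
Normal n = (Pit 2→Pit 3) × (Pit 2→Pit 4) = (-17350.5, 27072.5, -61445).
So ∂z/∂E = −n_x/n_z = −0.28237 and ∂z/∂N = −n_y/n_z = 0.44060.
Intercept c from Pit 2: 249.3 + 150.22 − 205.32 = 194.20.
At (753, 336): z = −212.6 + 148.0 + 194.20 = 129.6 m.

129.6 m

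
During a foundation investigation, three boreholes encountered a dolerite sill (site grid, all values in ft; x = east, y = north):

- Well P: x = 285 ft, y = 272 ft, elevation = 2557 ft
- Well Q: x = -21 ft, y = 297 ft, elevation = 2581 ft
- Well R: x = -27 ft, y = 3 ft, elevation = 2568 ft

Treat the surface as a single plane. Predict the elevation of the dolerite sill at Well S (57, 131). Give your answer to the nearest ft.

Let the plane be z = a·x + b·y + c.
Well Q−Well P: −306a + 25b = 24;  Well R−Well P: −312a − 269b = 11.
Solving gives a = −0.07469, b = 0.04574.
Then c = 2557 − a·285 − b·272 = 2565.85.
At (57, 131): z = −4.3 + 6.0 + 2565.85 = 2567.6 ft.

2568 ft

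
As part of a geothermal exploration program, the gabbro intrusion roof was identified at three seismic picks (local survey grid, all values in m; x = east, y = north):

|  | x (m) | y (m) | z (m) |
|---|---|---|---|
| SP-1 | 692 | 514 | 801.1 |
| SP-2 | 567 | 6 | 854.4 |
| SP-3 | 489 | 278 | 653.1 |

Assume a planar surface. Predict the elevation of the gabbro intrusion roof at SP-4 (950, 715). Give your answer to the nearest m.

Two edge vectors: SP-1→SP-2 = (-125, -508, 53.3), SP-1→SP-3 = (-203, -236, -148).
Normal n = (SP-1→SP-2) × (SP-1→SP-3) = (87762.8, -29319.9, -73624).
So ∂z/∂x = −n_x/n_z = 1.19204 and ∂z/∂y = −n_y/n_z = −0.39824.
Intercept c from SP-1: 801.1 − 824.89 + 204.69 = 180.90.
At (950, 715): z = 1132.4 − 284.7 + 180.90 = 1028.6 m.

1029 m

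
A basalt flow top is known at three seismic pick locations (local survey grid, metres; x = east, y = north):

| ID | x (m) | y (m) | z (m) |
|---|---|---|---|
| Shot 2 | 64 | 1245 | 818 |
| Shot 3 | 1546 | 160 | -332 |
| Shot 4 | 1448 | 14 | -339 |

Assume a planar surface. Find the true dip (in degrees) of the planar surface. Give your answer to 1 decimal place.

Two edge vectors: Shot 2→Shot 3 = (1482, -1085, -1150), Shot 2→Shot 4 = (1384, -1231, -1157).
Normal n = (Shot 2→Shot 3) × (Shot 2→Shot 4) = (-160305, 123074, -322702).
So ∂z/∂x = −n_x/n_z = −0.49676 and ∂z/∂y = −n_y/n_z = 0.38139.
Gradient magnitude |∇z| = √(a² + b²) = √(0.24677 + 0.14546) = 0.62628.
True dip = arctan(0.62628) = 32.1°, dipping toward SE (azimuth ≈ 128°).

32.1°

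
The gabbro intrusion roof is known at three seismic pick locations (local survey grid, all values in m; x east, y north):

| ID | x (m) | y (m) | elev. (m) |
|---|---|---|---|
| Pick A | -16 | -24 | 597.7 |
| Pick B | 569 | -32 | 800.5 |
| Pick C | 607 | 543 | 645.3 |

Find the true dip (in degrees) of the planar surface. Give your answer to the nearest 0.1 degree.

24.3°

Two edge vectors: Pick A→Pick B = (585, -8, 202.8), Pick A→Pick C = (623, 567, 47.6).
Normal n = (Pick A→Pick B) × (Pick A→Pick C) = (-115368.4, 98498.4, 336679).
So ∂z/∂x = −n_x/n_z = 0.34267 and ∂z/∂y = −n_y/n_z = −0.29256.
Gradient magnitude |∇z| = √(a² + b²) = √(0.11742 + 0.08559) = 0.45057.
True dip = arctan(0.45057) = 24.3°, dipping toward NW (azimuth ≈ 310°).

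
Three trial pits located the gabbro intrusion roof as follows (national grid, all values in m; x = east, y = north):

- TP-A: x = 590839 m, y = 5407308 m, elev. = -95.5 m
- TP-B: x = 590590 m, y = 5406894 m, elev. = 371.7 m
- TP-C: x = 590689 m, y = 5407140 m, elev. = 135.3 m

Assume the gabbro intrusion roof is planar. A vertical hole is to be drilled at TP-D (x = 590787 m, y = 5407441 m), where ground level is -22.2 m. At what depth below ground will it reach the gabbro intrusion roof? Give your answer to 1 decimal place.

Two edge vectors: TP-A→TP-B = (-249, -414, 467.2), TP-A→TP-C = (-150, -168, 230.8).
Normal n = (TP-A→TP-B) × (TP-A→TP-C) = (-17061.6, -12610.8, -20268).
So ∂z/∂x = −n_x/n_z = −0.841799882 and ∂z/∂y = −n_y/n_z = −0.622202487.
Intercept c from TP-A: -95.5 + 497368.20 + 3364440.48 = 3861713.18.
At (590787, 5407441): z_contact = −497324.43 − 3364523.24 + 3861713.18 = -134.48 m.
Depth below ground = -22.2 − (-134.48) = 112.3 m.

112.3 m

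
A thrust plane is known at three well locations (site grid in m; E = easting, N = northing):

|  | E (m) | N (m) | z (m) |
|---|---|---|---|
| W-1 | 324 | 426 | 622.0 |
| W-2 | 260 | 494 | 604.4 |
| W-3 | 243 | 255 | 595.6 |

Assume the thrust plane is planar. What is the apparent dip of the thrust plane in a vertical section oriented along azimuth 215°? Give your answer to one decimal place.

Let the plane be z = a·E + b·N + c.
W-2−W-1: −64a + 68b = −17.6;  W-3−W-1: −81a − 171b = −26.4.
Solving gives a = 0.29205, b = 0.01605.
Unit vector along 215° is (sin 215°, cos 215°) = (-0.5736, -0.8192).
Slope in that direction = a·(-0.5736) + b·(-0.8192) = −0.18066.
Apparent dip = arctan|0.18066| = 10.2° (true dip is 16.3°, so apparent ≤ true as expected).

10.2°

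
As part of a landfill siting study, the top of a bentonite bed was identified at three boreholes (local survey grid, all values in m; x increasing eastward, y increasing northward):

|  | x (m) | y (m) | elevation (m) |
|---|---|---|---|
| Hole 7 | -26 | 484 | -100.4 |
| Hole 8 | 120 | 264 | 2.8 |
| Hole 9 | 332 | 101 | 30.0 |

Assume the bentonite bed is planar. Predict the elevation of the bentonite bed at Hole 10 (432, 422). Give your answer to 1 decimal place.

-269.1 m

Let the plane be z = a·x + b·y + c.
Hole 8−Hole 7: 146a − 220b = 103.2;  Hole 9−Hole 7: 358a − 383b = 130.4.
Solving gives a = −0.47446, b = −0.78396.
Then c = -100.4 − a·-26 − b·484 = 266.70.
At (432, 422): z = −205.0 − 330.8 + 266.70 = -269.1 m.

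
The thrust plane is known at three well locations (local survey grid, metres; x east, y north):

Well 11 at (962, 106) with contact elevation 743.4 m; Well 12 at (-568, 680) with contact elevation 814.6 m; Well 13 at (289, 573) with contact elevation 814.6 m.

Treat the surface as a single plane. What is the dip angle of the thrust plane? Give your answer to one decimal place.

Two edge vectors: Well 11→Well 12 = (-1530, 574, 71.2), Well 11→Well 13 = (-673, 467, 71.2).
Normal n = (Well 11→Well 12) × (Well 11→Well 13) = (7618.4, 61018.4, -328208).
So ∂z/∂x = −n_x/n_z = 0.02321 and ∂z/∂y = −n_y/n_z = 0.18591.
Gradient magnitude |∇z| = √(a² + b²) = √(0.00054 + 0.03456) = 0.18736.
True dip = arctan(0.18736) = 10.6°, dipping toward S (azimuth ≈ 187°).

10.6°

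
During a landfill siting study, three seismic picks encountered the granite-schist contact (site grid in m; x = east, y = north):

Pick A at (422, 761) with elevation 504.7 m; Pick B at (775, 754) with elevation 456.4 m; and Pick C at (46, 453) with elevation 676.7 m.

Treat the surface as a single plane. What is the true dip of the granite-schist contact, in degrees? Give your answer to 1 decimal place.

Let the plane be z = a·x + b·y + c.
Pick B−Pick A: 353a − 7b = −48.3;  Pick C−Pick A: −376a − 308b = 172.
Solving gives a = −0.14441, b = −0.38215.
Gradient magnitude |∇z| = √(a² + b²) = √(0.02085 + 0.14604) = 0.40853.
True dip = arctan(0.40853) = 22.2°, dipping toward NNE (azimuth ≈ 021°).

22.2°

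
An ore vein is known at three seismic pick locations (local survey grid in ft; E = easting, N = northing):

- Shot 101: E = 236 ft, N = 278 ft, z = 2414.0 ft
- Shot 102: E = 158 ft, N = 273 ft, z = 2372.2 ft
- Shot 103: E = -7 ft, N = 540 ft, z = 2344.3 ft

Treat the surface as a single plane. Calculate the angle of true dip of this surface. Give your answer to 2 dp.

29.49°

Let the plane be z = a·E + b·N + c.
Shot 102−Shot 101: −78a − 5b = −41.8;  Shot 103−Shot 101: −243a + 262b = −69.7.
Solving gives a = 0.52192, b = 0.21804.
Gradient magnitude |∇z| = √(a² + b²) = √(0.27240 + 0.04754) = 0.56563.
True dip = arctan(0.56563) = 29.49°, dipping toward WSW (azimuth ≈ 247°).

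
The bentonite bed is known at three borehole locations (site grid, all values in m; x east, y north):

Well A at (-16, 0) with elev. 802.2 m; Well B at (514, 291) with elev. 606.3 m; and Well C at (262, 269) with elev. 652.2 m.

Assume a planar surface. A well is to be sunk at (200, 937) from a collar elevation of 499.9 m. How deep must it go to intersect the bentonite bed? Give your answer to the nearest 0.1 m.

109.8 m

Two edge vectors: Well A→Well B = (530, 291, -195.9), Well A→Well C = (278, 269, -150).
Normal n = (Well A→Well B) × (Well A→Well C) = (9047.1, 25039.8, 61672).
So ∂z/∂x = −n_x/n_z = −0.14670 and ∂z/∂y = −n_y/n_z = −0.40602.
Intercept c from Well A: 802.2 − 2.35 + 0.00 = 799.85.
At (200, 937): z_contact = −29.34 − 380.44 + 799.85 = 390.08 m.
Depth below ground = 499.9 − 390.08 = 109.8 m.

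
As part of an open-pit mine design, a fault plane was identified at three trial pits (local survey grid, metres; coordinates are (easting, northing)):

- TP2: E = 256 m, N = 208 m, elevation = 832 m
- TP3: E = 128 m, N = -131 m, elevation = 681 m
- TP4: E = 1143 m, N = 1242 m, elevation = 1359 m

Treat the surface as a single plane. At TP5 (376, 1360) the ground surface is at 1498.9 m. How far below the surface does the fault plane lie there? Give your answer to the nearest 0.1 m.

Two edge vectors: TP2→TP3 = (-128, -339, -151), TP2→TP4 = (887, 1034, 527).
Normal n = (TP2→TP3) × (TP2→TP4) = (-22519, -66481, 168341).
So ∂z/∂E = −n_x/n_z = 0.133770 and ∂z/∂N = −n_y/n_z = 0.394919.
Intercept c from TP2: 832 − 34.25 − 82.14 = 715.61.
At (376, 1360): z_contact = 50.30 + 537.09 + 715.61 = 1303.00 m.
Depth below ground = 1498.9 − 1303.00 = 195.9 m.

195.9 m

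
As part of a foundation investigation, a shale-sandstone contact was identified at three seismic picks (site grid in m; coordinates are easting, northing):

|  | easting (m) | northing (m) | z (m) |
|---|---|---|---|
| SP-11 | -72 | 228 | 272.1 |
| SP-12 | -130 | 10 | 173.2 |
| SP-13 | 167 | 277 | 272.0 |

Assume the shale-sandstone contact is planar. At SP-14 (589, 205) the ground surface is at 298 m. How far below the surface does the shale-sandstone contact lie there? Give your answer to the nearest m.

Two edge vectors: SP-11→SP-12 = (-58, -218, -98.9), SP-11→SP-13 = (239, 49, -0.1).
Normal n = (SP-11→SP-12) × (SP-11→SP-13) = (4867.9, -23642.9, 49260).
So ∂z/∂easting = −n_x/n_z = −0.09882 and ∂z/∂northing = −n_y/n_z = 0.47996.
Intercept c from SP-11: 272.1 − 7.12 − 109.43 = 155.55.
At (589, 205): z_contact = −58.2 + 98.4 + 155.55 = 195.7 m.
Depth below ground = 298 − 195.7 = 102 m.

102 m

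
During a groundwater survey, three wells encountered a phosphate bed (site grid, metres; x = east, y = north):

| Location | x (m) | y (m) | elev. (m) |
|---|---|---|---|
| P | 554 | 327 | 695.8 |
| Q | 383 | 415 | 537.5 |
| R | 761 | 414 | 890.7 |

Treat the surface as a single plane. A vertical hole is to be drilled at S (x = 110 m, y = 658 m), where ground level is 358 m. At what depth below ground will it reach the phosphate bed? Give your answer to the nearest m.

71 m

Two edge vectors: P→Q = (-171, 88, -158.3), P→R = (207, 87, 194.9).
Normal n = (P→Q) × (P→R) = (30923.3, 559.8, -33093).
So ∂z/∂x = −n_x/n_z = 0.93444 and ∂z/∂y = −n_y/n_z = 0.01692.
Intercept c from P: 695.8 − 517.68 − 5.53 = 172.59.
At (110, 658): z_contact = 102.8 + 11.1 + 172.59 = 286.5 m.
Depth below ground = 358 − 286.5 = 71 m.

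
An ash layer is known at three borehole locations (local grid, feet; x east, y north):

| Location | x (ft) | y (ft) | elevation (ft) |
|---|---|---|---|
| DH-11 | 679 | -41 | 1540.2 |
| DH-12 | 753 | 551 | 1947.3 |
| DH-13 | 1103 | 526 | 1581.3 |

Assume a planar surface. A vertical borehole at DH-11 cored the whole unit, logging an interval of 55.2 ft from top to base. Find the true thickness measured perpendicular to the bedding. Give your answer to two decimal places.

Let the plane be z = a·x + b·y + c.
DH-12−DH-11: 74a + 592b = 407.1;  DH-13−DH-11: 424a + 567b = 41.1.
Solving gives a = −0.98778, b = 0.81114.
|∇z| = √(a²+b²) = 1.27814, so dip δ = arctan(1.27814) = 51.96°.
True thickness = vertical thickness × cos δ = 55.2 × cos 51.96° = 34.01 ft.

34.01 ft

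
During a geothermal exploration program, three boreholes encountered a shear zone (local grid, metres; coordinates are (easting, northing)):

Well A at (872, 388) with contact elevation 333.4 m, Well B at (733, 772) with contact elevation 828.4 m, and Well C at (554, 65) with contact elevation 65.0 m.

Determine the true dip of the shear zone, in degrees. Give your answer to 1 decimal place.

Let the plane be z = a·E + b·N + c.
Well B−Well A: −139a + 384b = 495;  Well C−Well A: −318a − 323b = −268.4.
Solving gives a = −0.34022, b = 1.16591.
Gradient magnitude |∇z| = √(a² + b²) = √(0.11575 + 1.35935) = 1.21454.
True dip = arctan(1.21454) = 50.5°, dipping toward SSE (azimuth ≈ 164°).

50.5°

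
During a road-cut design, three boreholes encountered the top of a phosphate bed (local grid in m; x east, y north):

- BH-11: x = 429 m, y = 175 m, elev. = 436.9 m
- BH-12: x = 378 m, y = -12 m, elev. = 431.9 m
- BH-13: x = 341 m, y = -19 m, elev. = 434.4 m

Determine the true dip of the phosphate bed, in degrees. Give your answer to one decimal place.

Let the plane be z = a·x + b·y + c.
BH-12−BH-11: −51a − 187b = −5;  BH-13−BH-11: −88a − 194b = −2.5.
Solving gives a = −0.07658, b = 0.04762.
Gradient magnitude |∇z| = √(a² + b²) = √(0.00586 + 0.00227) = 0.09018.
True dip = arctan(0.09018) = 5.2°, dipping toward ESE (azimuth ≈ 122°).

5.2°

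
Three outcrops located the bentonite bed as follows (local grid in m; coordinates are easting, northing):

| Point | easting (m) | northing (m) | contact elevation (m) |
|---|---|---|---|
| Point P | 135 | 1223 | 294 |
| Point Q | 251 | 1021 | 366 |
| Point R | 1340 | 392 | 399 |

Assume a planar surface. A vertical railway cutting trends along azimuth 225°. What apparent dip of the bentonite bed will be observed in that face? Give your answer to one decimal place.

28.6°

Two edge vectors: Point P→Point Q = (116, -202, 72), Point P→Point R = (1205, -831, 105).
Normal n = (Point P→Point Q) × (Point P→Point R) = (38622, 74580, 147014).
So ∂z/∂easting = −n_x/n_z = −0.26271 and ∂z/∂northing = −n_y/n_z = −0.50730.
Unit vector along 225° is (sin 225°, cos 225°) = (-0.7071, -0.7071).
Slope in that direction = a·(-0.7071) + b·(-0.7071) = 0.54448.
Apparent dip = arctan|0.54448| = 28.6° (true dip is 29.7°, so apparent ≤ true as expected).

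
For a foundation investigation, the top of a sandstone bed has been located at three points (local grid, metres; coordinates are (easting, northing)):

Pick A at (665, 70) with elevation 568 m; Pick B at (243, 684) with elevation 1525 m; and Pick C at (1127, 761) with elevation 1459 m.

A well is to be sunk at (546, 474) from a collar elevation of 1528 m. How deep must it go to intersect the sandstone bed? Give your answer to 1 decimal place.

Let the plane be z = a·E + b·N + c.
Pick B−Pick A: −422a + 614b = 957;  Pick C−Pick A: 462a + 691b = 891.
Solving gives a = −0.198538, b = 1.422177.
Then c = 568 − a·665 − b·70 = 600.48.
At (546, 474): z_contact = −108.40 + 674.11 + 600.48 = 1166.19 m.
Depth below ground = 1528 − 1166.19 = 361.8 m.

361.8 m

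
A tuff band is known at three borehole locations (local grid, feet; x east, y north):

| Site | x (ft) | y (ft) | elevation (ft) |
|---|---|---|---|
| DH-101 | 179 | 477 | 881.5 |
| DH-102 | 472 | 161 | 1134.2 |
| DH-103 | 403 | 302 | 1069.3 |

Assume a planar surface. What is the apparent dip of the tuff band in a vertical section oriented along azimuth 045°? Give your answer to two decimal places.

Two edge vectors: DH-101→DH-102 = (293, -316, 252.7), DH-101→DH-103 = (224, -175, 187.8).
Normal n = (DH-101→DH-102) × (DH-101→DH-103) = (-15122.3, 1579.4, 19509).
So ∂z/∂x = −n_x/n_z = 0.77514 and ∂z/∂y = −n_y/n_z = −0.08096.
Unit vector along 045° is (sin 45°, cos 45°) = (0.7071, 0.7071).
Slope in that direction = a·(0.7071) + b·(0.7071) = 0.49086.
Apparent dip = arctan|0.49086| = 26.14° (true dip is 37.9°, so apparent ≤ true as expected).

26.14°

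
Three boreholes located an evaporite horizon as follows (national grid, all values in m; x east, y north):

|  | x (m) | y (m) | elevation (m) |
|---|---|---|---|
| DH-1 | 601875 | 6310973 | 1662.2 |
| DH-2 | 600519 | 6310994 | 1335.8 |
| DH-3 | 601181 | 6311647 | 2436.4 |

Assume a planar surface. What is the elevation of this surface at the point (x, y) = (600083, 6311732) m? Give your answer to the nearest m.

Let the plane be z = a·x + b·y + c.
DH-2−DH-1: −1356a + 21b = −326.4;  DH-3−DH-1: −694a + 674b = 774.2.
Solving gives a = 0.26268588, b = 1.41914540.
Then c = 1662.2 − a·601875 − b·6310973 = −9112630.18.
At (600083, 6311732): z = 157633.3 + 8957265.4 − 9112630.18 = 2268.6 m.

2269 m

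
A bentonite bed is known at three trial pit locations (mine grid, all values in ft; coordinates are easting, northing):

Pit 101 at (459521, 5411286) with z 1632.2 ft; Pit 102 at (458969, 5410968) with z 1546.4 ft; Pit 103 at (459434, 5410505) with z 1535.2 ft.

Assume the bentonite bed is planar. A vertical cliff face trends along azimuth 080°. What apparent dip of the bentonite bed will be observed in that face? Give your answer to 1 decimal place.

Let the plane be z = a·easting + b·northing + c.
Pit 102−Pit 101: −552a − 318b = −85.8;  Pit 103−Pit 101: −87a − 781b = −97.
Solving gives a = 0.08964, b = 0.11421.
Unit vector along 080° is (sin 80°, cos 80°) = (0.9848, 0.1736).
Slope in that direction = a·(0.9848) + b·(0.1736) = 0.10811.
Apparent dip = arctan|0.10811| = 6.2° (true dip is 8.3°, so apparent ≤ true as expected).

6.2°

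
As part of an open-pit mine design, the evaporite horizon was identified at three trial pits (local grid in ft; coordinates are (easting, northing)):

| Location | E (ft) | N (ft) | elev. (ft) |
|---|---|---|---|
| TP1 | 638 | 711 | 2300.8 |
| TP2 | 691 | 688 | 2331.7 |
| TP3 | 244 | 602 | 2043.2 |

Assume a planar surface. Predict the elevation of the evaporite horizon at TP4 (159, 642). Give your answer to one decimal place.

1994.0 ft

Two edge vectors: TP1→TP2 = (53, -23, 30.9), TP1→TP3 = (-394, -109, -257.6).
Normal n = (TP1→TP2) × (TP1→TP3) = (9292.9, 1478.2, -14839).
So ∂z/∂E = −n_x/n_z = 0.62625 and ∂z/∂N = −n_y/n_z = 0.09962.
Intercept c from TP1: 2300.8 − 399.55 − 70.83 = 1830.43.
At (159, 642): z = 99.6 + 64.0 + 1830.43 = 1994.0 ft.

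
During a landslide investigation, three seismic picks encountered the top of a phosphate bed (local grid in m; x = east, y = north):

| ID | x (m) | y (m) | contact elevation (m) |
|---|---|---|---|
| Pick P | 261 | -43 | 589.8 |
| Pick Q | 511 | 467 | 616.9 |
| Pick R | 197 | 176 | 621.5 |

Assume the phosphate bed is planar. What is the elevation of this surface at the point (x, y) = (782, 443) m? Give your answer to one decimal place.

582.5 m

Let the plane be z = a·x + b·y + c.
Pick Q−Pick P: 250a + 510b = 27.1;  Pick R−Pick P: −64a + 219b = 31.7.
Solving gives a = −0.11709, b = 0.11053.
Then c = 589.8 − a·261 − b·-43 = 625.11.
At (782, 443): z = −91.6 + 49.0 + 625.11 = 582.5 m.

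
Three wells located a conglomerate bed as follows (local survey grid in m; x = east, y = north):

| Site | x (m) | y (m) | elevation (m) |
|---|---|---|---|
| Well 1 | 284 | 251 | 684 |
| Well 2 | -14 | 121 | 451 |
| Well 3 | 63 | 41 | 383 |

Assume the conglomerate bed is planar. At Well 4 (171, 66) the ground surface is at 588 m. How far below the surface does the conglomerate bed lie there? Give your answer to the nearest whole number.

Let the plane be z = a·x + b·y + c.
Well 2−Well 1: −298a − 130b = −233;  Well 3−Well 1: −221a − 210b = −301.
Solving gives a = 0.28951, b = 1.12866.
Then c = 684 − a·284 − b·251 = 318.49.
At (171, 66): z_contact = 49.5 + 74.5 + 318.49 = 442.5 m.
Depth below ground = 588 − 442.5 = 146 m.

146 m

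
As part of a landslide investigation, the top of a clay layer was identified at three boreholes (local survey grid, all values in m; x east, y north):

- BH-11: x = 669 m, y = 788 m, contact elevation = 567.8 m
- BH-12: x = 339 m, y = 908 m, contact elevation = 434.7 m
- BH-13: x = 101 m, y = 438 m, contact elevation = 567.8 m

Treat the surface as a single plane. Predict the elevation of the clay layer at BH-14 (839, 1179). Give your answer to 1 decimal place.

Let the plane be z = a·x + b·y + c.
BH-12−BH-11: −330a + 120b = −133.1;  BH-13−BH-11: −568a − 350b = 0.
Solving gives a = 0.253648, b = −0.411635.
Then c = 567.8 − a·669 − b·788 = 722.48.
At (839, 1179): z = 212.8 − 485.3 + 722.48 = 450.0 m.

450.0 m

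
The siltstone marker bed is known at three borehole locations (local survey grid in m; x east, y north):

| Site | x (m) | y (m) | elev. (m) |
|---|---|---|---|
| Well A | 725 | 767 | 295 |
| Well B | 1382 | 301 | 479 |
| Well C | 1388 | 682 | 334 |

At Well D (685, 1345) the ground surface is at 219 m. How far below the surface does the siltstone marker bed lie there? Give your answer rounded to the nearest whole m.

Two edge vectors: Well A→Well B = (657, -466, 184), Well A→Well C = (663, -85, 39).
Normal n = (Well A→Well B) × (Well A→Well C) = (-2534, 96369, 253113).
So ∂z/∂x = −n_x/n_z = 0.01001 and ∂z/∂y = −n_y/n_z = −0.38074.
Intercept c from Well A: 295 − 7.26 + 292.02 = 579.77.
At (685, 1345): z_contact = 6.9 − 512.1 + 579.77 = 74.5 m.
Depth below ground = 219 − 74.5 = 144 m.

144 m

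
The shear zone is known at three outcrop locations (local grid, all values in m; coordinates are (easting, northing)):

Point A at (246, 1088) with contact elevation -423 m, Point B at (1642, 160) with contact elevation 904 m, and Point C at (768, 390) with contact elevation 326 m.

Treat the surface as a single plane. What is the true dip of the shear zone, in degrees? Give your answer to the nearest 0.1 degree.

40.7°

Two edge vectors: Point A→Point B = (1396, -928, 1327), Point A→Point C = (522, -698, 749).
Normal n = (Point A→Point B) × (Point A→Point C) = (231174, -352910, -489992).
So ∂z/∂E = −n_x/n_z = 0.47179 and ∂z/∂N = −n_y/n_z = −0.72024.
Gradient magnitude |∇z| = √(a² + b²) = √(0.22259 + 0.51874) = 0.86100.
True dip = arctan(0.86100) = 40.7°, dipping toward NNW (azimuth ≈ 327°).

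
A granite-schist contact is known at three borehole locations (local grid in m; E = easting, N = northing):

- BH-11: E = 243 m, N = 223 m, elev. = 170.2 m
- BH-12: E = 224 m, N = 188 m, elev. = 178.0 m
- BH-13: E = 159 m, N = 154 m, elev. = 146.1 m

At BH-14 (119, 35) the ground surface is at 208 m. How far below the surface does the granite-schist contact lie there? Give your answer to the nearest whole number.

15 m

Two edge vectors: BH-11→BH-12 = (-19, -35, 7.8), BH-11→BH-13 = (-84, -69, -24.1).
Normal n = (BH-11→BH-12) × (BH-11→BH-13) = (1381.7, -1113.1, -1629).
So ∂z/∂E = −n_x/n_z = 0.84819 and ∂z/∂N = −n_y/n_z = −0.68330.
Intercept c from BH-11: 170.2 − 206.11 + 152.38 = 116.47.
At (119, 35): z_contact = 100.9 − 23.9 + 116.47 = 193.5 m.
Depth below ground = 208 − 193.5 = 15 m.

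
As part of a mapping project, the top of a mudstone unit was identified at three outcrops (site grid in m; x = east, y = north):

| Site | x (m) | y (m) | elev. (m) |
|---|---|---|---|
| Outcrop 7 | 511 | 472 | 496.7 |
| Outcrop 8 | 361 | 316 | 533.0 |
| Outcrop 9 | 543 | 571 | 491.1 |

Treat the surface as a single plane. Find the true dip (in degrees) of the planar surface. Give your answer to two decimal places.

Let the plane be z = a·x + b·y + c.
Outcrop 8−Outcrop 7: −150a − 156b = 36.3;  Outcrop 9−Outcrop 7: 32a + 99b = −5.6.
Solving gives a = −0.27593, b = 0.03262.
Gradient magnitude |∇z| = √(a² + b²) = √(0.07614 + 0.00106) = 0.27785.
True dip = arctan(0.27785) = 15.53°, dipping toward E (azimuth ≈ 097°).

15.53°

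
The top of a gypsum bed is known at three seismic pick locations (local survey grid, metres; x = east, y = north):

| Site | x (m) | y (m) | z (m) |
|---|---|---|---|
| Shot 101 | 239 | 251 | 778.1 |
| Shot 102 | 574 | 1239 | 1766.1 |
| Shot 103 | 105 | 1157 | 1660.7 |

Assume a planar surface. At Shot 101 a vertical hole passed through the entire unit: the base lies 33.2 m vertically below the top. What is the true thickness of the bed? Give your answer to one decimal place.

Let the plane be z = a·x + b·y + c.
Shot 102−Shot 101: 335a + 988b = 988;  Shot 103−Shot 101: −134a + 906b = 882.6.
Solving gives a = 0.05304, b = 0.98202.
|∇z| = √(a²+b²) = 0.98345, so dip δ = arctan(0.98345) = 44.52°.
True thickness = vertical thickness × cos δ = 33.2 × cos 44.52° = 23.7 m.

23.7 m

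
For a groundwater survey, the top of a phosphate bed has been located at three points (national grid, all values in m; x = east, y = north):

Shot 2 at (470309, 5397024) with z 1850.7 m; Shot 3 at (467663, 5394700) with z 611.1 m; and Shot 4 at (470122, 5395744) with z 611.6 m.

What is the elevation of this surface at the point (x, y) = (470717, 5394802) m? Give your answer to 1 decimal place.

-621.2 m

Let the plane be z = a·x + b·y + c.
Shot 3−Shot 2: −2646a − 2324b = −1239.6;  Shot 4−Shot 2: −187a − 1280b = −1239.1.
Solving gives a = −0.437958169, b = 1.032029826.
Then c = 1850.7 − a·470309 − b·5397024 = −5362063.37.
At (470717, 5394802): z = −206154.4 + 5567596.6 − 5362063.37 = -621.2 m.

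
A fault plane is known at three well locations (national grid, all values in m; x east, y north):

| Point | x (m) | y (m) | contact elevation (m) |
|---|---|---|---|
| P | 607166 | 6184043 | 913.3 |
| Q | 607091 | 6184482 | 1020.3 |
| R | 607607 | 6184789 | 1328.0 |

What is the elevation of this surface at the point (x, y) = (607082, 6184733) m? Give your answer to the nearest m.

1095 m

Two edge vectors: P→Q = (-75, 439, 107), P→R = (441, 746, 414.7).
Normal n = (P→Q) × (P→R) = (102231.3, 78289.5, -249549).
So ∂z/∂x = −n_x/n_z = 0.40966423 and ∂z/∂y = −n_y/n_z = 0.31372396.
Intercept c from P: 913.3 − 248734.19 − 1940082.45 = −2187903.34.
At (607082, 6184733): z = 248699.8 + 1940298.9 − 2187903.34 = 1095.4 m.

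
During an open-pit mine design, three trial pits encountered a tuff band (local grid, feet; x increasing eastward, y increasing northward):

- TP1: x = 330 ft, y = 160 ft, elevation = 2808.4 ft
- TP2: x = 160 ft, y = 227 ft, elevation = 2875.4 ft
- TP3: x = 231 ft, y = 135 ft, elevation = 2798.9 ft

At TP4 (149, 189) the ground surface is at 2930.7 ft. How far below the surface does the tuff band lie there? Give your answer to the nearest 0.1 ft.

Two edge vectors: TP1→TP2 = (-170, 67, 67), TP1→TP3 = (-99, -25, -9.5).
Normal n = (TP1→TP2) × (TP1→TP3) = (1038.5, -8248, 10883).
So ∂z/∂x = −n_x/n_z = −0.09542 and ∂z/∂y = −n_y/n_z = 0.75788.
Intercept c from TP1: 2808.4 + 31.49 − 121.26 = 2718.63.
At (149, 189): z_contact = −14.22 + 143.24 + 2718.63 = 2847.65 ft.
Depth below ground = 2930.7 − 2847.65 = 83.0 ft.

83.0 ft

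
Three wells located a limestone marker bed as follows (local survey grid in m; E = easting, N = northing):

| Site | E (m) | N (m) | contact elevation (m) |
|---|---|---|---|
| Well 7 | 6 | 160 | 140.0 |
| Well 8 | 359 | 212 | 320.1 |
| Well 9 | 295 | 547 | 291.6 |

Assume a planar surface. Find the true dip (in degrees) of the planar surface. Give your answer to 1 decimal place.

27.0°

Two edge vectors: Well 7→Well 8 = (353, 52, 180.1), Well 7→Well 9 = (289, 387, 151.6).
Normal n = (Well 7→Well 8) × (Well 7→Well 9) = (-61815.5, -1465.9, 121583).
So ∂z/∂E = −n_x/n_z = 0.50842 and ∂z/∂N = −n_y/n_z = 0.01206.
Gradient magnitude |∇z| = √(a² + b²) = √(0.25849 + 0.00015) = 0.50857.
True dip = arctan(0.50857) = 27.0°, dipping toward W (azimuth ≈ 269°).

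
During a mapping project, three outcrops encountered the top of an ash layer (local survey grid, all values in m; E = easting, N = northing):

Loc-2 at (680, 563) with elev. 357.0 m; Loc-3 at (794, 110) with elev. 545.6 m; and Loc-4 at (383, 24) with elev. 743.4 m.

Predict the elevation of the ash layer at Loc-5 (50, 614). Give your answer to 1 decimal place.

566.9 m

Two edge vectors: Loc-2→Loc-3 = (114, -453, 188.6), Loc-2→Loc-4 = (-297, -539, 386.4).
Normal n = (Loc-2→Loc-3) × (Loc-2→Loc-4) = (-73383.8, -100063.8, -195987).
So ∂z/∂E = −n_x/n_z = −0.37443 and ∂z/∂N = −n_y/n_z = −0.51056.
Intercept c from Loc-2: 357 + 254.61 + 287.45 = 899.06.
At (50, 614): z = −18.7 − 313.5 + 899.06 = 566.9 m.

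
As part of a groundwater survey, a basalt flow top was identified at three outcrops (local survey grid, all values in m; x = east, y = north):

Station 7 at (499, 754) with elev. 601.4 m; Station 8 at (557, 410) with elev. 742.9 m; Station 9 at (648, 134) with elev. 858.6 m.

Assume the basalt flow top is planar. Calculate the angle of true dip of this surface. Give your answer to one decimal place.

Two edge vectors: Station 7→Station 8 = (58, -344, 141.5), Station 7→Station 9 = (149, -620, 257.2).
Normal n = (Station 7→Station 8) × (Station 7→Station 9) = (-746.8, 6165.9, 15296).
So ∂z/∂x = −n_x/n_z = 0.04882 and ∂z/∂y = −n_y/n_z = −0.40311.
Gradient magnitude |∇z| = √(a² + b²) = √(0.00238 + 0.16249) = 0.40605.
True dip = arctan(0.40605) = 22.1°, dipping toward N (azimuth ≈ 353°).

22.1°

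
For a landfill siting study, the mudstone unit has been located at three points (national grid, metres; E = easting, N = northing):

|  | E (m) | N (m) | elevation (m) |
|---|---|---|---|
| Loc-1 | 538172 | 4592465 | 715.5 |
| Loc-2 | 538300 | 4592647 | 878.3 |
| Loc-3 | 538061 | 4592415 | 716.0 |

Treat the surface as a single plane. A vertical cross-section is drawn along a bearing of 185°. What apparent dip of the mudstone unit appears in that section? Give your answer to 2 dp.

Two edge vectors: Loc-1→Loc-2 = (128, 182, 162.8), Loc-1→Loc-3 = (-111, -50, 0.5).
Normal n = (Loc-1→Loc-2) × (Loc-1→Loc-3) = (8231, -18134.8, 13802).
So ∂z/∂E = −n_x/n_z = −0.59636 and ∂z/∂N = −n_y/n_z = 1.31393.
Unit vector along 185° is (sin 185°, cos 185°) = (-0.0872, -0.9962).
Slope in that direction = a·(-0.0872) + b·(-0.9962) = −1.25695.
Apparent dip = arctan|1.25695| = 51.50° (true dip is 55.3°, so apparent ≤ true as expected).

51.50°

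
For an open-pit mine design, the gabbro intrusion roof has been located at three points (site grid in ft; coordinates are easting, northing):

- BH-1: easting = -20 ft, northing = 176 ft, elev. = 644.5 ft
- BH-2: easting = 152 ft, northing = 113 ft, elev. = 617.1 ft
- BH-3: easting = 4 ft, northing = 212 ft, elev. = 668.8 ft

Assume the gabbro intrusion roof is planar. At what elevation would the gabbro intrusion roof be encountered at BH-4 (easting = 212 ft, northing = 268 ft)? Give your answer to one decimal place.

718.7 ft

Let the plane be z = a·easting + b·northing + c.
BH-2−BH-1: 172a − 63b = −27.4;  BH-3−BH-1: 24a + 36b = 24.3.
Solving gives a = 0.07068, b = 0.62788.
Then c = 644.5 − a·-20 − b·176 = 535.41.
At (212, 268): z = 15.0 + 168.3 + 535.41 = 718.7 ft.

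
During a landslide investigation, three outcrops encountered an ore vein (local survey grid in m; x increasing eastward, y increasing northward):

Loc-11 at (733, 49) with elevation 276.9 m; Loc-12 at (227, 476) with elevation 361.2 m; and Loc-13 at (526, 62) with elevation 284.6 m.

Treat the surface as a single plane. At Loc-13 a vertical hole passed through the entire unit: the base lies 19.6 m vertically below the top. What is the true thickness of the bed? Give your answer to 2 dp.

Two edge vectors: Loc-11→Loc-12 = (-506, 427, 84.3), Loc-11→Loc-13 = (-207, 13, 7.7).
Normal n = (Loc-11→Loc-12) × (Loc-11→Loc-13) = (2192, -13553.9, 81811).
So ∂z/∂x = −n_x/n_z = −0.02679 and ∂z/∂y = −n_y/n_z = 0.16567.
|∇z| = √(a²+b²) = 0.16783, so dip δ = arctan(0.16783) = 9.53°.
True thickness = vertical thickness × cos δ = 19.6 × cos 9.53° = 19.33 m.

19.33 m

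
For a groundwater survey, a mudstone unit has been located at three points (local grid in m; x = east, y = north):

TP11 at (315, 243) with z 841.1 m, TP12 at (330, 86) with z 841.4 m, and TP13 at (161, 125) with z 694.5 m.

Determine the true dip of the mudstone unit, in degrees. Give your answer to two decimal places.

41.74°

Two edge vectors: TP11→TP12 = (15, -157, 0.3), TP11→TP13 = (-154, -118, -146.6).
Normal n = (TP11→TP12) × (TP11→TP13) = (23051.6, 2152.8, -25948).
So ∂z/∂x = −n_x/n_z = 0.88838 and ∂z/∂y = −n_y/n_z = 0.08297.
Gradient magnitude |∇z| = √(a² + b²) = √(0.78921 + 0.00688) = 0.89224.
True dip = arctan(0.89224) = 41.74°, dipping toward W (azimuth ≈ 265°).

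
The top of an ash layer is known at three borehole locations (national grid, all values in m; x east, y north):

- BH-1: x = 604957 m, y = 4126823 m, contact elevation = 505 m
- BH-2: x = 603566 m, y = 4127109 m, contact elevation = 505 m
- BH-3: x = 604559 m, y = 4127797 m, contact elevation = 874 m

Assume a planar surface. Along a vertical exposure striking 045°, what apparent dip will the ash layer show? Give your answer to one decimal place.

Let the plane be z = a·x + b·y + c.
BH-2−BH-1: −1391a + 286b = 0;  BH-3−BH-1: −398a + 974b = 369.
Solving gives a = 0.08504, b = 0.41360.
Unit vector along 045° is (sin 45°, cos 45°) = (0.7071, 0.7071).
Slope in that direction = a·(0.7071) + b·(0.7071) = 0.35259.
Apparent dip = arctan|0.35259| = 19.4° (true dip is 22.9°, so apparent ≤ true as expected).

19.4°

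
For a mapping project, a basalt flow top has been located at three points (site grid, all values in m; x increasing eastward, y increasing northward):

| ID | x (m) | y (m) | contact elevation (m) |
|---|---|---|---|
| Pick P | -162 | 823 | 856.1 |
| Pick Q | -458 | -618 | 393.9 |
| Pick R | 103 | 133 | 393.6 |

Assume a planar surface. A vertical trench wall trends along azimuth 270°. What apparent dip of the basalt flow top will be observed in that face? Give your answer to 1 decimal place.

30.7°

Two edge vectors: Pick P→Pick Q = (-296, -1441, -462.2), Pick P→Pick R = (265, -690, -462.5).
Normal n = (Pick P→Pick Q) × (Pick P→Pick R) = (347544.5, -259383, 586105).
So ∂z/∂x = −n_x/n_z = −0.59297 and ∂z/∂y = −n_y/n_z = 0.44255.
Unit vector along 270° is (sin 270°, cos 270°) = (-1.0000, -0.0000).
Slope in that direction = a·(-1.0000) + b·(-0.0000) = 0.59297.
Apparent dip = arctan|0.59297| = 30.7° (true dip is 36.5°, so apparent ≤ true as expected).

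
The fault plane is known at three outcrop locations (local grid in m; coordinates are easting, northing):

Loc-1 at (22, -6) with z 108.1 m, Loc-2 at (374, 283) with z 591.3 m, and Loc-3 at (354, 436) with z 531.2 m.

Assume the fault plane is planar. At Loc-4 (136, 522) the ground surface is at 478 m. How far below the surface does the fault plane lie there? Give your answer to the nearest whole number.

Let the plane be z = a·easting + b·northing + c.
Loc-2−Loc-1: 352a + 289b = 483.2;  Loc-3−Loc-1: 332a + 442b = 423.1.
Solving gives a = 1.53093, b = −0.19269.
Then c = 108.1 − a·22 − b·-6 = 73.26.
At (136, 522): z_contact = 208.2 − 100.6 + 73.26 = 180.9 m.
Depth below ground = 478 − 180.9 = 297 m.

297 m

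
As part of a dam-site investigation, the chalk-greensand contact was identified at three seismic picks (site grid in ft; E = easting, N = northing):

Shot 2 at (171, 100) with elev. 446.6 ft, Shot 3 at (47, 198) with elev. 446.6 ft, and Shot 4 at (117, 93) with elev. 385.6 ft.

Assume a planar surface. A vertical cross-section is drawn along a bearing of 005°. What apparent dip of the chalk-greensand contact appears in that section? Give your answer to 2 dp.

Two edge vectors: Shot 2→Shot 3 = (-124, 98, 0), Shot 2→Shot 4 = (-54, -7, -61).
Normal n = (Shot 2→Shot 3) × (Shot 2→Shot 4) = (-5978, -7564, 6160).
So ∂z/∂E = −n_x/n_z = 0.97045 and ∂z/∂N = −n_y/n_z = 1.22792.
Unit vector along 005° is (sin 5°, cos 5°) = (0.0872, 0.9962).
Slope in that direction = a·(0.0872) + b·(0.9962) = 1.30783.
Apparent dip = arctan|1.30783| = 52.60° (true dip is 57.4°, so apparent ≤ true as expected).

52.60°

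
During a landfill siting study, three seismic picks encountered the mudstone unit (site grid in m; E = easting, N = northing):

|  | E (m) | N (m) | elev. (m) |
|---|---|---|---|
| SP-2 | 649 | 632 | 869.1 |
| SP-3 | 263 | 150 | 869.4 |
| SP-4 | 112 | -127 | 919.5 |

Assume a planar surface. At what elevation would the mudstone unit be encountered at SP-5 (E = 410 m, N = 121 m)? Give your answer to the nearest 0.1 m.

Two edge vectors: SP-2→SP-3 = (-386, -482, 0.3), SP-2→SP-4 = (-537, -759, 50.4).
Normal n = (SP-2→SP-3) × (SP-2→SP-4) = (-24065.1, 19293.3, 34140).
So ∂z/∂E = −n_x/n_z = 0.70489 and ∂z/∂N = −n_y/n_z = −0.56512.
Intercept c from SP-2: 869.1 − 457.48 + 357.16 = 768.78.
At (410, 121): z = 289.0 − 68.4 + 768.78 = 989.4 m.

989.4 m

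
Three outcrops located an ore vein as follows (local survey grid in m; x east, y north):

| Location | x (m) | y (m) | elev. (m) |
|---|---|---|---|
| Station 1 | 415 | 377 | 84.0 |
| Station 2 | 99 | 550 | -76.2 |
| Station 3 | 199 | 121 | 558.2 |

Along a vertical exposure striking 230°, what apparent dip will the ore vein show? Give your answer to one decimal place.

Two edge vectors: Station 1→Station 2 = (-316, 173, -160.2), Station 1→Station 3 = (-216, -256, 474.2).
Normal n = (Station 1→Station 2) × (Station 1→Station 3) = (41025.4, 184450.4, 118264).
So ∂z/∂x = −n_x/n_z = −0.34690 and ∂z/∂y = −n_y/n_z = −1.55965.
Unit vector along 230° is (sin 230°, cos 230°) = (-0.7660, -0.6428).
Slope in that direction = a·(-0.7660) + b·(-0.6428) = 1.26826.
Apparent dip = arctan|1.26826| = 51.7° (true dip is 58.0°, so apparent ≤ true as expected).

51.7°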